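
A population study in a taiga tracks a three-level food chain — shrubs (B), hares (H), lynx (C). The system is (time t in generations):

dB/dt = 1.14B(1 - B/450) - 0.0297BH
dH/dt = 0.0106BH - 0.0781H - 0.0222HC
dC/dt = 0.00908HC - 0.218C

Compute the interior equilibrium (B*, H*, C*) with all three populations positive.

From dC/dt = 0: 0.00908H* = 0.218, so H* = 24.
From dB/dt = 0: 1.14(1 - B*/450) = 0.0297·24, giving B* = 450·(1 - 0.625) = 169.
From dH/dt = 0: 0.0106·169 - 0.0781 = 0.0222C*, so C* = 1.71/0.0222 = 77.

B* ≈ 169, H* ≈ 24, C* ≈ 77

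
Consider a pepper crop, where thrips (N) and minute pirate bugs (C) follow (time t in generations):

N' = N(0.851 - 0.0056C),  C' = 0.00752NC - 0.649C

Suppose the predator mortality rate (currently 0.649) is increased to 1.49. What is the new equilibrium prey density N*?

At the interior fixed point, setting dC/dt = 0 with C > 0 fixes N* = (predator death rate)/(NC coefficient) — independent of the other coefficients.
With the change, N* = 1.49/0.00752 = 198; it rises from 86.3.

N* ≈ 198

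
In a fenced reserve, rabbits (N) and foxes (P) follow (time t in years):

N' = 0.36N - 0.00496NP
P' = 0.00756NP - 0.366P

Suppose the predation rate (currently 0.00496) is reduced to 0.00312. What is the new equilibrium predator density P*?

P* ≈ 115

At the interior fixed point, setting dN/dt = 0 with N > 0 fixes P* = (prey growth rate)/(NP coefficient) — independent of the other coefficients.
With the change, P* = 0.36/0.00312 = 115; it rises from 72.6.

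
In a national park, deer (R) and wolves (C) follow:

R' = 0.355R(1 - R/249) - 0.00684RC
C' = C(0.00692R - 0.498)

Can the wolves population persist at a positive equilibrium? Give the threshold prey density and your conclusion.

The predator equation gives dC/dt > 0 only when R > 0.498/0.00692 = 72.
Without the predator, R → K = 249. Since 249 > 72, the predator can invade and persist.

Threshold R = 72; K > 72, so yes, the predator persists.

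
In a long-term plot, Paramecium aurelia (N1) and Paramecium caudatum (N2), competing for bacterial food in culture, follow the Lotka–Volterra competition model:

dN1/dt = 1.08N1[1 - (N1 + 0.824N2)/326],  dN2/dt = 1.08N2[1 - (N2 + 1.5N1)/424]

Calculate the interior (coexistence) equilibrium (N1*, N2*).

N1* ≈ 99.1, N2* ≈ 275

Setting both brackets to zero gives the nullclines N1 + 0.824N2 = 326 and 1.5N1 + N2 = 424.
Substituting N2 = 424 - 1.5N1 into the first: N1(1 - 0.824·1.5) = 326 - 0.824·424.
So N1* = -23.4/-0.236 = 99.1, and then N2* = 424 - 1.5·99.1 = 275.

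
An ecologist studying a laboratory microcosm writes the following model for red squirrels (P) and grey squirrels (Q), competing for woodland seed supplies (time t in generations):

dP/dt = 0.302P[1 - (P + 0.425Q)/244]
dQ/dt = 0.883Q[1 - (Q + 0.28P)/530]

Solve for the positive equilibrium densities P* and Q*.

P* ≈ 21.3, Q* ≈ 524

Setting both brackets to zero gives the nullclines P + 0.425Q = 244 and 0.28P + Q = 530.
Substituting Q = 530 - 0.28P into the first: P(1 - 0.425·0.28) = 244 - 0.425·530.
So P* = 18.8/0.881 = 21.3, and then Q* = 530 - 0.28·21.3 = 524.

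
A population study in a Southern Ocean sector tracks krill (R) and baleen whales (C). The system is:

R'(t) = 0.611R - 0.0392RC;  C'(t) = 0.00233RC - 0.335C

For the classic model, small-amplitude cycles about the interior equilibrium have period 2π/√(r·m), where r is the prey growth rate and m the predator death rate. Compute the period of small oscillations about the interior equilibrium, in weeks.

T ≈ 13.9 weeks

Here r = 0.611 and m = 0.335, so r·m = 0.205.
ω = √0.205 = 0.452 per week, hence T = 2π/ω ≈ 13.9 weeks.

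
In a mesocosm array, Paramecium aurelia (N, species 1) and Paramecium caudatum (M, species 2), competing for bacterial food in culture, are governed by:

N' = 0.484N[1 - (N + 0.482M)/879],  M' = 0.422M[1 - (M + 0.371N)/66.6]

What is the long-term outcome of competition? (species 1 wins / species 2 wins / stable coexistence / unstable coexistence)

Compare the nullcline intercepts: K1/α12 = 879/0.482 = 1820 > K2 = 66.6; K2/α21 = 66.6/0.371 = 180 < K1 = 879.
Since the inequalities point opposite ways, species 1 can invade but species 2 cannot.

species 1 excludes species 2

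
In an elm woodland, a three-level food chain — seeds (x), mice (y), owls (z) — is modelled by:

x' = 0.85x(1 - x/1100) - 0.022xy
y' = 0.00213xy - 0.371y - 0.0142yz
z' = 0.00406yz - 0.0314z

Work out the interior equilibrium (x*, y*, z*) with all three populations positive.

x* ≈ 880, y* ≈ 7.73, z* ≈ 106

From dz/dt = 0: 0.00406y* = 0.0314, so y* = 7.73.
From dx/dt = 0: 0.85(1 - x*/1100) = 0.022·7.73, giving x* = 1100·(1 - 0.2) = 880.
From dy/dt = 0: 0.00213·880 - 0.371 = 0.0142z*, so z* = 1.5/0.0142 = 106.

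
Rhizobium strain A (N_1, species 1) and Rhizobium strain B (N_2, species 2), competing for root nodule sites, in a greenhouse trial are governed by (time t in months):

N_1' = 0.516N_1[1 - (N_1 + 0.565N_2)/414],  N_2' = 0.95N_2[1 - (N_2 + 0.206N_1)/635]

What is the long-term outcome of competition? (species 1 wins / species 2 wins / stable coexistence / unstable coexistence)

Compare the nullcline intercepts: K1/α12 = 414/0.565 = 733 > K2 = 635; K2/α21 = 635/0.206 = 3080 > K1 = 414.
Since both inequalities hold, each species can invade when rare, so the interior equilibrium is stable.

stable coexistence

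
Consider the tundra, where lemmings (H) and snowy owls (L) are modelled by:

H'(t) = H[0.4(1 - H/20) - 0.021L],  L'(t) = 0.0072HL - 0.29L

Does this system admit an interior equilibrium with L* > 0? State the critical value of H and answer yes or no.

The predator equation gives dL/dt > 0 only when H > 0.29/0.0072 = 40.3.
Without the predator, H → K = 20. Since 20 < 40.3, the predator cannot invade.

Threshold H = 40.3; K < 40.3, so no, the predator goes extinct.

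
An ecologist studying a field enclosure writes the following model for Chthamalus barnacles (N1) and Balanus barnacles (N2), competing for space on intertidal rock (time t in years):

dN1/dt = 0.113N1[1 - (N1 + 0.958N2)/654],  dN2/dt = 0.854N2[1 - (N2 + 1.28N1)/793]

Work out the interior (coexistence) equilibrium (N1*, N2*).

Setting both brackets to zero gives the nullclines N1 + 0.958N2 = 654 and 1.28N1 + N2 = 793.
Substituting N2 = 793 - 1.28N1 into the first: N1(1 - 0.958·1.28) = 654 - 0.958·793.
So N1* = -106/-0.226 = 467, and then N2* = 793 - 1.28·467 = 195.

N1* ≈ 467, N2* ≈ 195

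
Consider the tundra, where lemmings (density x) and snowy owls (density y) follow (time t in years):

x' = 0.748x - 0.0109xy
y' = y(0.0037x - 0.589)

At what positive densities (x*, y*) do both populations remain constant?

Set dy/dt = 0 with y > 0: 0.0037x - 0.589 = 0, so x* = 0.589/0.0037 = 159.
Set dx/dt = 0 with x > 0: 0.748 - 0.0109y = 0, so y* = 0.748/0.0109 = 68.6.

x* ≈ 159, y* ≈ 68.6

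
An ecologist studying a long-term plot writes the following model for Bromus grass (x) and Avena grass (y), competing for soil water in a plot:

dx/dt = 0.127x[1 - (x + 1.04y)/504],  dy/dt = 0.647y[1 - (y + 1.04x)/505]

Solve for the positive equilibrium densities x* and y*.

x* ≈ 260, y* ≈ 235

Setting both brackets to zero gives the nullclines x + 1.04y = 504 and 1.04x + y = 505.
Substituting y = 505 - 1.04x into the first: x(1 - 1.04·1.04) = 504 - 1.04·505.
So x* = -21.2/-0.0816 = 260, and then y* = 505 - 1.04·260 = 235.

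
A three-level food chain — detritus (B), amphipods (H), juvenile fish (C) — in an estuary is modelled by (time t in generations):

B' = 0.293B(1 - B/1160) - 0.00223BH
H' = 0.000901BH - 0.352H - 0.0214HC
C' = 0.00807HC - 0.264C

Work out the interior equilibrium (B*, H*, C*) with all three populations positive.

From dC/dt = 0: 0.00807H* = 0.264, so H* = 32.7.
From dB/dt = 0: 0.293(1 - B*/1160) = 0.00223·32.7, giving B* = 1160·(1 - 0.249) = 871.
From dH/dt = 0: 0.000901·871 - 0.352 = 0.0214C*, so C* = 0.433/0.0214 = 20.2.

B* ≈ 871, H* ≈ 32.7, C* ≈ 20.2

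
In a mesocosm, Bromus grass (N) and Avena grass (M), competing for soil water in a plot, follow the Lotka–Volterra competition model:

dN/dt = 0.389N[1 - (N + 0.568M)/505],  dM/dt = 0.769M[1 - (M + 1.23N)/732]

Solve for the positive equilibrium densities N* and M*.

Setting both brackets to zero gives the nullclines N + 0.568M = 505 and 1.23N + M = 732.
Substituting M = 732 - 1.23N into the first: N(1 - 0.568·1.23) = 505 - 0.568·732.
So N* = 89.2/0.301 = 296, and then M* = 732 - 1.23·296 = 368.

N* ≈ 296, M* ≈ 368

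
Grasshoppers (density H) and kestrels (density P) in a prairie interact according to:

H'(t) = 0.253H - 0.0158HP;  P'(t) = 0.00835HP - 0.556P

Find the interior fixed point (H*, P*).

Set dP/dt = 0 with P > 0: 0.00835H - 0.556 = 0, so H* = 0.556/0.00835 = 66.6.
Set dH/dt = 0 with H > 0: 0.253 - 0.0158P = 0, so P* = 0.253/0.0158 = 16.

H* ≈ 66.6, P* ≈ 16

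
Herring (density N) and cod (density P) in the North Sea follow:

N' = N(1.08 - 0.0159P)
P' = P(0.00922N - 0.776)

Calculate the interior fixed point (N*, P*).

Set dP/dt = 0 with P > 0: 0.00922N - 0.776 = 0, so N* = 0.776/0.00922 = 84.2.
Set dN/dt = 0 with N > 0: 1.08 - 0.0159P = 0, so P* = 1.08/0.0159 = 67.9.

N* ≈ 84.2, P* ≈ 67.9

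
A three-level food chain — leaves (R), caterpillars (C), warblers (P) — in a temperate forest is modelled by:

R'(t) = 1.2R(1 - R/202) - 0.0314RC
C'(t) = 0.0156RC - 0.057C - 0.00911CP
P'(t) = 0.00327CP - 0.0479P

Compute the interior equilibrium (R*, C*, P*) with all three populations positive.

R* ≈ 125, C* ≈ 14.6, P* ≈ 207

From dP/dt = 0: 0.00327C* = 0.0479, so C* = 14.6.
From dR/dt = 0: 1.2(1 - R*/202) = 0.0314·14.6, giving R* = 202·(1 - 0.383) = 125.
From dC/dt = 0: 0.0156·125 - 0.057 = 0.00911P*, so P* = 1.89/0.00911 = 207.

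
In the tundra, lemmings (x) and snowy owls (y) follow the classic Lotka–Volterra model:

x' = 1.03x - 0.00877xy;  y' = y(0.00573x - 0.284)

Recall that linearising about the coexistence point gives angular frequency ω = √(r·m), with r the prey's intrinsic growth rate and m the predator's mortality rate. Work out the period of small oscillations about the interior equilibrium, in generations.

Here r = 1.03 and m = 0.284, so r·m = 0.293.
ω = √0.293 = 0.541 per generation, hence T = 2π/ω ≈ 11.6 generations.

T ≈ 11.6 generations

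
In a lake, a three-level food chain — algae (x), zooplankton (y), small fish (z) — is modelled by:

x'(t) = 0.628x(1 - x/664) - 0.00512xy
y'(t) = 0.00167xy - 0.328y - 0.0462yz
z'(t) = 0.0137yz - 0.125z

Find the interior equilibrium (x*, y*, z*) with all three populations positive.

x* ≈ 615, y* ≈ 9.12, z* ≈ 15.1

From dz/dt = 0: 0.0137y* = 0.125, so y* = 9.12.
From dx/dt = 0: 0.628(1 - x*/664) = 0.00512·9.12, giving x* = 664·(1 - 0.0744) = 615.
From dy/dt = 0: 0.00167·615 - 0.328 = 0.0462z*, so z* = 0.698/0.0462 = 15.1.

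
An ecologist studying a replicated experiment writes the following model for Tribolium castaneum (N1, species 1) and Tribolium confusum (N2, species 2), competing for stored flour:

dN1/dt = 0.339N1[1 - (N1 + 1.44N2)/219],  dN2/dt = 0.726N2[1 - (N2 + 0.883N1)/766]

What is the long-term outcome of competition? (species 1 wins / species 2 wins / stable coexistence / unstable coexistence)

species 2 excludes species 1

Compare the nullcline intercepts: K1/α12 = 219/1.44 = 152 < K2 = 766; K2/α21 = 766/0.883 = 867 > K1 = 219.
Since the inequalities point opposite ways, species 2 can invade but species 1 cannot.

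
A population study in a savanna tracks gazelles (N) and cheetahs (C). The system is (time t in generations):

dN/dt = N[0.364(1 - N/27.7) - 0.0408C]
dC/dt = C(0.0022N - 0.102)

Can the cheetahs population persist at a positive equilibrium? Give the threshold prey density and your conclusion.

The predator equation gives dC/dt > 0 only when N > 0.102/0.0022 = 46.4.
Without the predator, N → K = 27.7. Since 27.7 < 46.4, the predator cannot invade.

Threshold N = 46.4; K < 46.4, so no, the predator goes extinct.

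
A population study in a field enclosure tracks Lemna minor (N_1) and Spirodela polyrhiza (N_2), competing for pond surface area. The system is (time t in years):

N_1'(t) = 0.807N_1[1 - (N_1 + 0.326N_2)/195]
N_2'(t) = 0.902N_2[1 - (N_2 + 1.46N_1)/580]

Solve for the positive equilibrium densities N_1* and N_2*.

Setting both brackets to zero gives the nullclines N_1 + 0.326N_2 = 195 and 1.46N_1 + N_2 = 580.
Substituting N_2 = 580 - 1.46N_1 into the first: N_1(1 - 0.326·1.46) = 195 - 0.326·580.
So N_1* = 5.92/0.524 = 11.3, and then N_2* = 580 - 1.46·11.3 = 564.

N_1* ≈ 11.3, N_2* ≈ 564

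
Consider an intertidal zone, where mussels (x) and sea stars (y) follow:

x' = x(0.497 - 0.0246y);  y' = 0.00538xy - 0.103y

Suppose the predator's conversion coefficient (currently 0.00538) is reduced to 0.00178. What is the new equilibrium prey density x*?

x* ≈ 57.9

At the interior fixed point, setting dy/dt = 0 with y > 0 fixes x* = (predator death rate)/(xy coefficient) — independent of the other coefficients.
With the change, x* = 0.103/0.00178 = 57.9; it rises from 19.1.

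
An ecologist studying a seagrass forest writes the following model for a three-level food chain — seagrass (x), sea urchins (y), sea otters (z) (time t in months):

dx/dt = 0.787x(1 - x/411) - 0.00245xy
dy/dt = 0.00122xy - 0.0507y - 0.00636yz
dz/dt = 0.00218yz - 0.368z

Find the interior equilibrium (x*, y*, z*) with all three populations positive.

x* ≈ 195, y* ≈ 169, z* ≈ 29.4

From dz/dt = 0: 0.00218y* = 0.368, so y* = 169.
From dx/dt = 0: 0.787(1 - x*/411) = 0.00245·169, giving x* = 411·(1 - 0.526) = 195.
From dy/dt = 0: 0.00122·195 - 0.0507 = 0.00636z*, so z* = 0.187/0.00636 = 29.4.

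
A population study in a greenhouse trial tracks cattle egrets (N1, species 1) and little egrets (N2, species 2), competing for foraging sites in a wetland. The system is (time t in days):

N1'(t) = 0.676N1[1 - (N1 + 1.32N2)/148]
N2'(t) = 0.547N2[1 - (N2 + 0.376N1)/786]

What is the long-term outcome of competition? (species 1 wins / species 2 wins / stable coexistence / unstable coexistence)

species 2 excludes species 1

Compare the nullcline intercepts: K1/α12 = 148/1.32 = 112 < K2 = 786; K2/α21 = 786/0.376 = 2090 > K1 = 148.
Since the inequalities point opposite ways, species 2 can invade but species 1 cannot.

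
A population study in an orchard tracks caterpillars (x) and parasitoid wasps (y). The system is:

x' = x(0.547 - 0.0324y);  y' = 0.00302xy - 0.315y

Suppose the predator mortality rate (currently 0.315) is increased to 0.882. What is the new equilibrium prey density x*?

At the interior fixed point, setting dy/dt = 0 with y > 0 fixes x* = (predator death rate)/(xy coefficient) — independent of the other coefficients.
With the change, x* = 0.882/0.00302 = 292; it rises from 104.

x* ≈ 292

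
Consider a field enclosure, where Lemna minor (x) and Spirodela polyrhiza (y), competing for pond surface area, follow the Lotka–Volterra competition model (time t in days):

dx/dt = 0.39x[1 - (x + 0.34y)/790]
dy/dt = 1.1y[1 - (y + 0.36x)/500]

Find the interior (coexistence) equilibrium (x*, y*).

x* ≈ 706, y* ≈ 246

Setting both brackets to zero gives the nullclines x + 0.34y = 790 and 0.36x + y = 500.
Substituting y = 500 - 0.36x into the first: x(1 - 0.34·0.36) = 790 - 0.34·500.
So x* = 620/0.878 = 706, and then y* = 500 - 0.36·706 = 246.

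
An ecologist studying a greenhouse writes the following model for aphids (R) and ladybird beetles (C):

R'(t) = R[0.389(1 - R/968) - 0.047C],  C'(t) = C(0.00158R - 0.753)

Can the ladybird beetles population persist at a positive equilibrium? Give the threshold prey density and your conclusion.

Threshold R = 477; K > 477, so yes, the predator persists.

The predator equation gives dC/dt > 0 only when R > 0.753/0.00158 = 477.
Without the predator, R → K = 968. Since 968 > 477, the predator can invade and persist.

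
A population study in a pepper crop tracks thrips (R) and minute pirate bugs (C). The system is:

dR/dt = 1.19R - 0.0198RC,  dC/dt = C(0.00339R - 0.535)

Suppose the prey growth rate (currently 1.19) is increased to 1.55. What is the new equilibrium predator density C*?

C* ≈ 78.3

At the interior fixed point, setting dR/dt = 0 with R > 0 fixes C* = (prey growth rate)/(RC coefficient) — independent of the other coefficients.
With the change, C* = 1.55/0.0198 = 78.3; it rises from 60.1.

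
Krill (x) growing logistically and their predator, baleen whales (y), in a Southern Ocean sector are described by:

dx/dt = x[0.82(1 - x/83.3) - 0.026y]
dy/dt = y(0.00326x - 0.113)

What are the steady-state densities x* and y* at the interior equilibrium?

x* ≈ 34.7, y* ≈ 18.4

From dy/dt = 0 with y > 0: 0.00326x* = 0.113, so x* = 34.7.
Substitute into dx/dt = 0: 0.82(1 - 34.7/83.3) = 0.026y*.
The bracket is 0.584, giving y* = 0.479/0.026 = 18.4.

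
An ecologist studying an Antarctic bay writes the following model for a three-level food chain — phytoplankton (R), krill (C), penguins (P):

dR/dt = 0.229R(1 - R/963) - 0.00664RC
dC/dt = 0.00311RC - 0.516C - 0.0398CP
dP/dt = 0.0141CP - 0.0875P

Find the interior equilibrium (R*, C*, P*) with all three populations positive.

From dP/dt = 0: 0.0141C* = 0.0875, so C* = 6.21.
From dR/dt = 0: 0.229(1 - R*/963) = 0.00664·6.21, giving R* = 963·(1 - 0.18) = 790.
From dC/dt = 0: 0.00311·790 - 0.516 = 0.0398P*, so P* = 1.94/0.0398 = 48.7.

R* ≈ 790, C* ≈ 6.21, P* ≈ 48.7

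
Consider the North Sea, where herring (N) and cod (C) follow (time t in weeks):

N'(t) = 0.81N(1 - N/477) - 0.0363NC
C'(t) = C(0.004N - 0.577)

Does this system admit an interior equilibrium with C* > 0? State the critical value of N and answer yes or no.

The predator equation gives dC/dt > 0 only when N > 0.577/0.004 = 144.
Without the predator, N → K = 477. Since 477 > 144, the predator can invade and persist.

Threshold N = 144; K > 144, so yes, the predator persists.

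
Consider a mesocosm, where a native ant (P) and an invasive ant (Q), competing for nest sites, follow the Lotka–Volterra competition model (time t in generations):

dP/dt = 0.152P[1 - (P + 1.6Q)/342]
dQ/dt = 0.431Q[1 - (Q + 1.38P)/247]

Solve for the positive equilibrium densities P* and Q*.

Setting both brackets to zero gives the nullclines P + 1.6Q = 342 and 1.38P + Q = 247.
Substituting Q = 247 - 1.38P into the first: P(1 - 1.6·1.38) = 342 - 1.6·247.
So P* = -53.2/-1.21 = 44, and then Q* = 247 - 1.38·44 = 186.

P* ≈ 44, Q* ≈ 186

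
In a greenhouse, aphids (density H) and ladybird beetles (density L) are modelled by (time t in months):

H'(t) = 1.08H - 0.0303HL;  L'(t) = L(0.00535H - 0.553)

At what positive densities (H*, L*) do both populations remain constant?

Set dL/dt = 0 with L > 0: 0.00535H - 0.553 = 0, so H* = 0.553/0.00535 = 103.
Set dH/dt = 0 with H > 0: 1.08 - 0.0303L = 0, so L* = 1.08/0.0303 = 35.6.

H* ≈ 103, L* ≈ 35.6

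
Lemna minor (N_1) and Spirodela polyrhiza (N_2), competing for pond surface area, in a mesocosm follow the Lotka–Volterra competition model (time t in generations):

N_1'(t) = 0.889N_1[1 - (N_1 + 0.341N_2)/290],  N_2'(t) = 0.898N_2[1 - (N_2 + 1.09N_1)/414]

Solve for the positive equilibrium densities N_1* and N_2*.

Setting both brackets to zero gives the nullclines N_1 + 0.341N_2 = 290 and 1.09N_1 + N_2 = 414.
Substituting N_2 = 414 - 1.09N_1 into the first: N_1(1 - 0.341·1.09) = 290 - 0.341·414.
So N_1* = 149/0.628 = 237, and then N_2* = 414 - 1.09·237 = 156.

N_1* ≈ 237, N_2* ≈ 156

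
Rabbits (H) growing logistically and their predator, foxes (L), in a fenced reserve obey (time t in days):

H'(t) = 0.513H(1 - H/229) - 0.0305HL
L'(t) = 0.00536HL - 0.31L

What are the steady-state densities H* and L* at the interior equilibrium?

H* ≈ 57.8, L* ≈ 12.6

From dL/dt = 0 with L > 0: 0.00536H* = 0.31, so H* = 57.8.
Substitute into dH/dt = 0: 0.513(1 - 57.8/229) = 0.0305L*.
The bracket is 0.747, giving L* = 0.383/0.0305 = 12.6.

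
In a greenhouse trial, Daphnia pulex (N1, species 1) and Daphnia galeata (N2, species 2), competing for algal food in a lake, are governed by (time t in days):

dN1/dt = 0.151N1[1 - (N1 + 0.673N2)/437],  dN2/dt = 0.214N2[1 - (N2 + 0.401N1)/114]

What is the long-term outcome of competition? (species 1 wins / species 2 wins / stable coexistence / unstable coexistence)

species 1 excludes species 2

Compare the nullcline intercepts: K1/α12 = 437/0.673 = 649 > K2 = 114; K2/α21 = 114/0.401 = 284 < K1 = 437.
Since the inequalities point opposite ways, species 1 can invade but species 2 cannot.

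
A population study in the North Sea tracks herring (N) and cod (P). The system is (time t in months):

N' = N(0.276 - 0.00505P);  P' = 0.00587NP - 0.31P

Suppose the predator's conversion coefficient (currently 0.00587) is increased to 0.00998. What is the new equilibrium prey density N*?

At the interior fixed point, setting dP/dt = 0 with P > 0 fixes N* = (predator death rate)/(NP coefficient) — independent of the other coefficients.
With the change, N* = 0.31/0.00998 = 31.1; it falls from 52.8.

N* ≈ 31.1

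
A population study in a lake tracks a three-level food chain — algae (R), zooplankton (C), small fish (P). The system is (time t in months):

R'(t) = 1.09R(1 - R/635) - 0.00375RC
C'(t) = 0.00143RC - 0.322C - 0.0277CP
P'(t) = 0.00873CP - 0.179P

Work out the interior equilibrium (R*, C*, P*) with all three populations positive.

R* ≈ 590, C* ≈ 20.5, P* ≈ 18.8

From dP/dt = 0: 0.00873C* = 0.179, so C* = 20.5.
From dR/dt = 0: 1.09(1 - R*/635) = 0.00375·20.5, giving R* = 635·(1 - 0.0705) = 590.
From dC/dt = 0: 0.00143·590 - 0.322 = 0.0277P*, so P* = 0.522/0.0277 = 18.8.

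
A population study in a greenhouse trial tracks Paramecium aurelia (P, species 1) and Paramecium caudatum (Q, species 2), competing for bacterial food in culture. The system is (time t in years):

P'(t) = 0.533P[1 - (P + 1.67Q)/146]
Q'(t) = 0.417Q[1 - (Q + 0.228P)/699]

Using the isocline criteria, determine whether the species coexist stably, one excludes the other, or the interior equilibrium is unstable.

species 2 excludes species 1

Compare the nullcline intercepts: K1/α12 = 146/1.67 = 87.4 < K2 = 699; K2/α21 = 699/0.228 = 3070 > K1 = 146.
Since the inequalities point opposite ways, species 2 can invade but species 1 cannot.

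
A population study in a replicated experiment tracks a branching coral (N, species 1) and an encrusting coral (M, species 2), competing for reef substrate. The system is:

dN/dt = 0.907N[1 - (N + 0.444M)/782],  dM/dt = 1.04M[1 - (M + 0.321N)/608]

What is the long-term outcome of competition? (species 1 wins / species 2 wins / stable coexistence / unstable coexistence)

Compare the nullcline intercepts: K1/α12 = 782/0.444 = 1760 > K2 = 608; K2/α21 = 608/0.321 = 1890 > K1 = 782.
Since both inequalities hold, each species can invade when rare, so the interior equilibrium is stable.

stable coexistence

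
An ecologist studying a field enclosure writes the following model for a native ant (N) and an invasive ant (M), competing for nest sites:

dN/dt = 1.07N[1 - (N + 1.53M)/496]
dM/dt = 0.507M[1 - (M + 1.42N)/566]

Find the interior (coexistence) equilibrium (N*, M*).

N* ≈ 316, M* ≈ 118

Setting both brackets to zero gives the nullclines N + 1.53M = 496 and 1.42N + M = 566.
Substituting M = 566 - 1.42N into the first: N(1 - 1.53·1.42) = 496 - 1.53·566.
So N* = -370/-1.17 = 316, and then M* = 566 - 1.42·316 = 118.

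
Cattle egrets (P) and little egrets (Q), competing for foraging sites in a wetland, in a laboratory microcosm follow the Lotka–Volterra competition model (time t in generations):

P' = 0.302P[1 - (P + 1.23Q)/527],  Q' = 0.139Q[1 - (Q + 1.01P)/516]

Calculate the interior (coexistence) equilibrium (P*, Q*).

Setting both brackets to zero gives the nullclines P + 1.23Q = 527 and 1.01P + Q = 516.
Substituting Q = 516 - 1.01P into the first: P(1 - 1.23·1.01) = 527 - 1.23·516.
So P* = -108/-0.242 = 444, and then Q* = 516 - 1.01·444 = 67.1.

P* ≈ 444, Q* ≈ 67.1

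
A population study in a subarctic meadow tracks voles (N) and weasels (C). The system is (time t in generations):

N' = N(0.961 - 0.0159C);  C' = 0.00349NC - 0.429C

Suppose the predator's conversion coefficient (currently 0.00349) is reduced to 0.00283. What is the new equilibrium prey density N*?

N* ≈ 152

At the interior fixed point, setting dC/dt = 0 with C > 0 fixes N* = (predator death rate)/(NC coefficient) — independent of the other coefficients.
With the change, N* = 0.429/0.00283 = 152; it rises from 123.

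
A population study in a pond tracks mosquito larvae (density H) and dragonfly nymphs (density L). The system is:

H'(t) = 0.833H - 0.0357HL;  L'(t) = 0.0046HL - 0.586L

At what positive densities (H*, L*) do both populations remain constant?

Set dL/dt = 0 with L > 0: 0.0046H - 0.586 = 0, so H* = 0.586/0.0046 = 127.
Set dH/dt = 0 with H > 0: 0.833 - 0.0357L = 0, so L* = 0.833/0.0357 = 23.3.

H* ≈ 127, L* ≈ 23.3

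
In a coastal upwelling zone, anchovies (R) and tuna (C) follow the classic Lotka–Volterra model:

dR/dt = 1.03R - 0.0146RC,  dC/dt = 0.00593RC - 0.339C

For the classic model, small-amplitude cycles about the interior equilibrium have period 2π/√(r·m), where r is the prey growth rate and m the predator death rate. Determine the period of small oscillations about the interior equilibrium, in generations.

T ≈ 10.6 generations

Here r = 1.03 and m = 0.339, so r·m = 0.349.
ω = √0.349 = 0.591 per generation, hence T = 2π/ω ≈ 10.6 generations.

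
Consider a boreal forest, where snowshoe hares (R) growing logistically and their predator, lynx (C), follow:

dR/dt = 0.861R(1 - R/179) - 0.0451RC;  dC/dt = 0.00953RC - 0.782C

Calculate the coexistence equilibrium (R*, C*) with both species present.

R* ≈ 82.1, C* ≈ 10.3

From dC/dt = 0 with C > 0: 0.00953R* = 0.782, so R* = 82.1.
Substitute into dR/dt = 0: 0.861(1 - 82.1/179) = 0.0451C*.
The bracket is 0.542, giving C* = 0.466/0.0451 = 10.3.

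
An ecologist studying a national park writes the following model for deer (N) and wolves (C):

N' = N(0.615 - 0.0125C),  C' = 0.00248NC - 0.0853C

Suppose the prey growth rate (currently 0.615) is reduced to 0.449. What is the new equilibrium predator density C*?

At the interior fixed point, setting dN/dt = 0 with N > 0 fixes C* = (prey growth rate)/(NC coefficient) — independent of the other coefficients.
With the change, C* = 0.449/0.0125 = 35.9; it falls from 49.2.

C* ≈ 35.9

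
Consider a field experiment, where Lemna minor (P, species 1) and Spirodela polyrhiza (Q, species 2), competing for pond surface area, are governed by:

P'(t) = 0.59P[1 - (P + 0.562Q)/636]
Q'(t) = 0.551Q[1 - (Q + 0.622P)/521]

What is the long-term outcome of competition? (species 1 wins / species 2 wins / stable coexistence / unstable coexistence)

stable coexistence

Compare the nullcline intercepts: K1/α12 = 636/0.562 = 1130 > K2 = 521; K2/α21 = 521/0.622 = 838 > K1 = 636.
Since both inequalities hold, each species can invade when rare, so the interior equilibrium is stable.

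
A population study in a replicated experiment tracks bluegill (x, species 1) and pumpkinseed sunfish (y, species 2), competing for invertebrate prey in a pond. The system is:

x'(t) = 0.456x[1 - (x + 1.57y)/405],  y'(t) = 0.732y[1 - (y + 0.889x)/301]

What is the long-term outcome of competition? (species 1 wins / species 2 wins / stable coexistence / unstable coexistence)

Compare the nullcline intercepts: K1/α12 = 405/1.57 = 258 < K2 = 301; K2/α21 = 301/0.889 = 339 < K1 = 405.
Since both are reversed, neither can invade when rare; the interior point is a saddle.

unstable coexistence (outcome depends on initial conditions)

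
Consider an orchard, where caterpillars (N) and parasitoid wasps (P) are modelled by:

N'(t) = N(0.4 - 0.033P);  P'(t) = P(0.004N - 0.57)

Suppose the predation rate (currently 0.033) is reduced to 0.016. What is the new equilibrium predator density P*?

At the interior fixed point, setting dN/dt = 0 with N > 0 fixes P* = (prey growth rate)/(NP coefficient) — independent of the other coefficients.
With the change, P* = 0.4/0.016 = 25; it rises from 12.1.

P* ≈ 25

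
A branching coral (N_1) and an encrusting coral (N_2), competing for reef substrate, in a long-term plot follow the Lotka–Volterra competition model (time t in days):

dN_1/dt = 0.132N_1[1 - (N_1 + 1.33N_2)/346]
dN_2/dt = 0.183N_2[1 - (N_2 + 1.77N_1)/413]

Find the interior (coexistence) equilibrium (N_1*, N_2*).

Setting both brackets to zero gives the nullclines N_1 + 1.33N_2 = 346 and 1.77N_1 + N_2 = 413.
Substituting N_2 = 413 - 1.77N_1 into the first: N_1(1 - 1.33·1.77) = 346 - 1.33·413.
So N_1* = -203/-1.35 = 150, and then N_2* = 413 - 1.77·150 = 147.

N_1* ≈ 150, N_2* ≈ 147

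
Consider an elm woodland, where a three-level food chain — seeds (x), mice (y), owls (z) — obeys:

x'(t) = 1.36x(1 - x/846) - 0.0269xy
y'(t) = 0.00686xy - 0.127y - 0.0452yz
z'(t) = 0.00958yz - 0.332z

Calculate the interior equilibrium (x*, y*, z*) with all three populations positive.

x* ≈ 266, y* ≈ 34.7, z* ≈ 37.6

From dz/dt = 0: 0.00958y* = 0.332, so y* = 34.7.
From dx/dt = 0: 1.36(1 - x*/846) = 0.0269·34.7, giving x* = 846·(1 - 0.685) = 266.
From dy/dt = 0: 0.00686·266 - 0.127 = 0.0452z*, so z* = 1.7/0.0452 = 37.6.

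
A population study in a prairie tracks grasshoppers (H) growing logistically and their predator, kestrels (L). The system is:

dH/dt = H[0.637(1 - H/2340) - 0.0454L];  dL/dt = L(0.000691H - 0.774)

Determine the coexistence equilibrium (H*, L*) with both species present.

H* ≈ 1120, L* ≈ 7.31

From dL/dt = 0 with L > 0: 0.000691H* = 0.774, so H* = 1120.
Substitute into dH/dt = 0: 0.637(1 - 1120/2340) = 0.0454L*.
The bracket is 0.521, giving L* = 0.332/0.0454 = 7.31.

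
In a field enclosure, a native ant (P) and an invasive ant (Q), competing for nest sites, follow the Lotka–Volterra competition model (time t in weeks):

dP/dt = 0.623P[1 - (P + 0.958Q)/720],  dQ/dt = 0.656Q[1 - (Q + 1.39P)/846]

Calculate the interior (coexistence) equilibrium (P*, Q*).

P* ≈ 273, Q* ≈ 467

Setting both brackets to zero gives the nullclines P + 0.958Q = 720 and 1.39P + Q = 846.
Substituting Q = 846 - 1.39P into the first: P(1 - 0.958·1.39) = 720 - 0.958·846.
So P* = -90.5/-0.332 = 273, and then Q* = 846 - 1.39·273 = 467.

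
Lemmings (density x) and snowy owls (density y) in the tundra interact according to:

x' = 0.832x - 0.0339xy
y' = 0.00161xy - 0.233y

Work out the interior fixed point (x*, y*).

x* ≈ 145, y* ≈ 24.5

Set dy/dt = 0 with y > 0: 0.00161x - 0.233 = 0, so x* = 0.233/0.00161 = 145.
Set dx/dt = 0 with x > 0: 0.832 - 0.0339y = 0, so y* = 0.832/0.0339 = 24.5.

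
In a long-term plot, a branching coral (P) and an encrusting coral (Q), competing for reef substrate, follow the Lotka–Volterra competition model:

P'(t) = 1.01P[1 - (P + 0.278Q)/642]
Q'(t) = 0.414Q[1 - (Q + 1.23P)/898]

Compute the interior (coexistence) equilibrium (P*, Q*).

P* ≈ 596, Q* ≈ 165

Setting both brackets to zero gives the nullclines P + 0.278Q = 642 and 1.23P + Q = 898.
Substituting Q = 898 - 1.23P into the first: P(1 - 0.278·1.23) = 642 - 0.278·898.
So P* = 392/0.658 = 596, and then Q* = 898 - 1.23·596 = 165.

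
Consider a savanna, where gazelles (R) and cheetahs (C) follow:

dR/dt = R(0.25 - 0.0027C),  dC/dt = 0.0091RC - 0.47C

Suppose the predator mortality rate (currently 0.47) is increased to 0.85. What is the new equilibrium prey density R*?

R* ≈ 93.4

At the interior fixed point, setting dC/dt = 0 with C > 0 fixes R* = (predator death rate)/(RC coefficient) — independent of the other coefficients.
With the change, R* = 0.85/0.0091 = 93.4; it rises from 51.6.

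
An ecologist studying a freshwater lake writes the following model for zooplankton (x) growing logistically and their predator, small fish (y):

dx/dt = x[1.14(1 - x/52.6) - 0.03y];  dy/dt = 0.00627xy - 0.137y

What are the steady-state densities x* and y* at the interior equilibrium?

From dy/dt = 0 with y > 0: 0.00627x* = 0.137, so x* = 21.9.
Substitute into dx/dt = 0: 1.14(1 - 21.9/52.6) = 0.03y*.
The bracket is 0.585, giving y* = 0.666/0.03 = 22.2.

x* ≈ 21.9, y* ≈ 22.2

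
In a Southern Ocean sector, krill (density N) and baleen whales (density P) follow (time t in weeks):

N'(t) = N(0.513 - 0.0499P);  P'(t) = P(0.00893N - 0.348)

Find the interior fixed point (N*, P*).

N* ≈ 39, P* ≈ 10.3

Set dP/dt = 0 with P > 0: 0.00893N - 0.348 = 0, so N* = 0.348/0.00893 = 39.
Set dN/dt = 0 with N > 0: 0.513 - 0.0499P = 0, so P* = 0.513/0.0499 = 10.3.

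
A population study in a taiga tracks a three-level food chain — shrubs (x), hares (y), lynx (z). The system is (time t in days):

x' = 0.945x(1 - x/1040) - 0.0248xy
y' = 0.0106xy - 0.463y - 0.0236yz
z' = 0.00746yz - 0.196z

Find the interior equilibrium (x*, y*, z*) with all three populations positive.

x* ≈ 323, y* ≈ 26.3, z* ≈ 125

From dz/dt = 0: 0.00746y* = 0.196, so y* = 26.3.
From dx/dt = 0: 0.945(1 - x*/1040) = 0.0248·26.3, giving x* = 1040·(1 - 0.69) = 323.
From dy/dt = 0: 0.0106·323 - 0.463 = 0.0236z*, so z* = 2.96/0.0236 = 125.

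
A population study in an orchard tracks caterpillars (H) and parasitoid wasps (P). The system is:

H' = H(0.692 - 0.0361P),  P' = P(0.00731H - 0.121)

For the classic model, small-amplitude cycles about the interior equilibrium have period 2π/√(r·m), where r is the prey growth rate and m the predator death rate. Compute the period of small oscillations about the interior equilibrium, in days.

Here r = 0.692 and m = 0.121, so r·m = 0.0837.
ω = √0.0837 = 0.289 per day, hence T = 2π/ω ≈ 21.7 days.

T ≈ 21.7 days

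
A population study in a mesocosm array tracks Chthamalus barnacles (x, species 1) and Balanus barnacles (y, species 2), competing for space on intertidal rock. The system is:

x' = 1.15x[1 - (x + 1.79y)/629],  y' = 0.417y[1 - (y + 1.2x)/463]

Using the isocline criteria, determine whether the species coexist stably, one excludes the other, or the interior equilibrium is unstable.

Compare the nullcline intercepts: K1/α12 = 629/1.79 = 351 < K2 = 463; K2/α21 = 463/1.2 = 386 < K1 = 629.
Since both are reversed, neither can invade when rare; the interior point is a saddle.

unstable coexistence (outcome depends on initial conditions)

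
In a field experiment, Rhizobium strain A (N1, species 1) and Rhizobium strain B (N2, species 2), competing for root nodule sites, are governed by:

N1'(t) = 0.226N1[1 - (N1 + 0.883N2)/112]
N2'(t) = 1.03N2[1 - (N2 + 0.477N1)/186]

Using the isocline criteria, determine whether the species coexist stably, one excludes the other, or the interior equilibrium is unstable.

Compare the nullcline intercepts: K1/α12 = 112/0.883 = 127 < K2 = 186; K2/α21 = 186/0.477 = 390 > K1 = 112.
Since the inequalities point opposite ways, species 2 can invade but species 1 cannot.

species 2 excludes species 1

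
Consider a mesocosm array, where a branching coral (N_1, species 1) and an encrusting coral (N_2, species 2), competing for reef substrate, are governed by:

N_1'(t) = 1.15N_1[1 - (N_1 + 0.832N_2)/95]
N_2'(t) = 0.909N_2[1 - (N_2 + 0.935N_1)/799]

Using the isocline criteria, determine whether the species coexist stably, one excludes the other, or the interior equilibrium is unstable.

Compare the nullcline intercepts: K1/α12 = 95/0.832 = 114 < K2 = 799; K2/α21 = 799/0.935 = 855 > K1 = 95.
Since the inequalities point opposite ways, species 2 can invade but species 1 cannot.

species 2 excludes species 1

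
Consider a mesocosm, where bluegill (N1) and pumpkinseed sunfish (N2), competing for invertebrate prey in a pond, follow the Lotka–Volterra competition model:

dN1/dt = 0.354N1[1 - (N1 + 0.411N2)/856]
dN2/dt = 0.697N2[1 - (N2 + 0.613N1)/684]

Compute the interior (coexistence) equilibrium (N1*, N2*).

N1* ≈ 768, N2* ≈ 213

Setting both brackets to zero gives the nullclines N1 + 0.411N2 = 856 and 0.613N1 + N2 = 684.
Substituting N2 = 684 - 0.613N1 into the first: N1(1 - 0.411·0.613) = 856 - 0.411·684.
So N1* = 575/0.748 = 768, and then N2* = 684 - 0.613·768 = 213.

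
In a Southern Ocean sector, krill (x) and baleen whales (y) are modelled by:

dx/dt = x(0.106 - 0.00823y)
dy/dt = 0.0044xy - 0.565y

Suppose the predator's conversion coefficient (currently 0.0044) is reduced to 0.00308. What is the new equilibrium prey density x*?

x* ≈ 183

At the interior fixed point, setting dy/dt = 0 with y > 0 fixes x* = (predator death rate)/(xy coefficient) — independent of the other coefficients.
With the change, x* = 0.565/0.00308 = 183; it rises from 128.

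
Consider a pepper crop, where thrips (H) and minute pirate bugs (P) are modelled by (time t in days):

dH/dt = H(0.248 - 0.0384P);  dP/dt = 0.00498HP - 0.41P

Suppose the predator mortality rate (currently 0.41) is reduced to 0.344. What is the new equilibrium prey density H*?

At the interior fixed point, setting dP/dt = 0 with P > 0 fixes H* = (predator death rate)/(HP coefficient) — independent of the other coefficients.
With the change, H* = 0.344/0.00498 = 69.1; it falls from 82.3.

H* ≈ 69.1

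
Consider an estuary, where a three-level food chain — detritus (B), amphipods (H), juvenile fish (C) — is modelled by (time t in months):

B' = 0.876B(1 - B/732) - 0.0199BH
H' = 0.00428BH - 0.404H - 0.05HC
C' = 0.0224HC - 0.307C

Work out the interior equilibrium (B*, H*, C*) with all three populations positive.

B* ≈ 504, H* ≈ 13.7, C* ≈ 35.1

From dC/dt = 0: 0.0224H* = 0.307, so H* = 13.7.
From dB/dt = 0: 0.876(1 - B*/732) = 0.0199·13.7, giving B* = 732·(1 - 0.311) = 504.
From dH/dt = 0: 0.00428·504 - 0.404 = 0.05C*, so C* = 1.75/0.05 = 35.1.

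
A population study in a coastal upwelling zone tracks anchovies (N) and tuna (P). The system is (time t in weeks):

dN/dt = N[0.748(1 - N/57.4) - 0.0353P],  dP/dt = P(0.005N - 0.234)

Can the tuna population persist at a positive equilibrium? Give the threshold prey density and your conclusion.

Threshold N = 46.8; K > 46.8, so yes, the predator persists.

The predator equation gives dP/dt > 0 only when N > 0.234/0.005 = 46.8.
Without the predator, N → K = 57.4. Since 57.4 > 46.8, the predator can invade and persist.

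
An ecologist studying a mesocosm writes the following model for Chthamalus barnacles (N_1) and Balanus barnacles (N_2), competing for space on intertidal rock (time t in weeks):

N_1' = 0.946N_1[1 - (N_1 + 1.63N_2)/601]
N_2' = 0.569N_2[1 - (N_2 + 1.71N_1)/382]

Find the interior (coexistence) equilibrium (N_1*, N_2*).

Setting both brackets to zero gives the nullclines N_1 + 1.63N_2 = 601 and 1.71N_1 + N_2 = 382.
Substituting N_2 = 382 - 1.71N_1 into the first: N_1(1 - 1.63·1.71) = 601 - 1.63·382.
So N_1* = -21.7/-1.79 = 12.1, and then N_2* = 382 - 1.71·12.1 = 361.

N_1* ≈ 12.1, N_2* ≈ 361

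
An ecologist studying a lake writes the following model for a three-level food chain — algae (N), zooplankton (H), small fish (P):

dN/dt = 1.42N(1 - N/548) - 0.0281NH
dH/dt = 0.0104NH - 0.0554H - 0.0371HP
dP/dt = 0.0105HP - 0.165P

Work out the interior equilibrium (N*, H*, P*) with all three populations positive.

From dP/dt = 0: 0.0105H* = 0.165, so H* = 15.7.
From dN/dt = 0: 1.42(1 - N*/548) = 0.0281·15.7, giving N* = 548·(1 - 0.311) = 378.
From dH/dt = 0: 0.0104·378 - 0.0554 = 0.0371P*, so P* = 3.87/0.0371 = 104.

N* ≈ 378, H* ≈ 15.7, P* ≈ 104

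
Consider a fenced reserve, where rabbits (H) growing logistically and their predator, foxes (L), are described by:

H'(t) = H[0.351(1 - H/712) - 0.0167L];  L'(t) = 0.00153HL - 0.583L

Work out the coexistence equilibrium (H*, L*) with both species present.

H* ≈ 381, L* ≈ 9.77

From dL/dt = 0 with L > 0: 0.00153H* = 0.583, so H* = 381.
Substitute into dH/dt = 0: 0.351(1 - 381/712) = 0.0167L*.
The bracket is 0.465, giving L* = 0.163/0.0167 = 9.77.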